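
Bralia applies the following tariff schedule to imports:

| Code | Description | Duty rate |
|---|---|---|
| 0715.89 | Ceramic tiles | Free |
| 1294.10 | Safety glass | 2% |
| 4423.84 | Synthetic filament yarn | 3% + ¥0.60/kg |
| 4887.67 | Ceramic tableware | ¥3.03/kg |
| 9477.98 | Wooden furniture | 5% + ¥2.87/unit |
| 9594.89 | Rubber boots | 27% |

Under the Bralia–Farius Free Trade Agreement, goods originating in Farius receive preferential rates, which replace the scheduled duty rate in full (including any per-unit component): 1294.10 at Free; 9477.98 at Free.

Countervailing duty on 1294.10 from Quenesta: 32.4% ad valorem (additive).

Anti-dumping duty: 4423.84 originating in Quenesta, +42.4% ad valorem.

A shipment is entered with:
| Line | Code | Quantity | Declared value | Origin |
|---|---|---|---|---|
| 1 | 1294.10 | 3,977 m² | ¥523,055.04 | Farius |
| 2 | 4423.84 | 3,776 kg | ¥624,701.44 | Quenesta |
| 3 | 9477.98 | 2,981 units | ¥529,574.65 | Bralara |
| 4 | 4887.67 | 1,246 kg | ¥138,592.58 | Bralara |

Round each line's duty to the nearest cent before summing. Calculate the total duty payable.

¥324,689.63

Line 1 (1294.10, Farius, 3,977 m², ¥523,055.04):
Base rate for 1294.10 is 2%.
Origin Farius qualifies under the Bralia–Farius agreement and 1294.10 is covered: preferential rate Free applies instead.
The additional-duty order on 1294.10 targets Quenesta, not Farius; it does not apply.
Duty = ¥523,055.04 × 0% = ¥0.00.
Line 2 (4423.84, Quenesta, 3,776 kg, ¥624,701.44):
Base rate for 4423.84 is 3% + ¥0.60/kg.
Additional duty on 4423.84 from Quenesta: +42.4%. Applied ad valorem rate: 3% + 42.4% = 45.4%.
Duty = ¥624,701.44 × 45.4% + 3,776 × ¥0.60 = ¥285,880.05.
Line 3 (9477.98, Bralara, 2,981 units, ¥529,574.65):
Base rate for 9477.98 is 5% + ¥2.87/unit.
9477.98 has an FTA preferential rate, but origin Bralara is not Farius; base rate stands.
Duty = ¥529,574.65 × 5% + 2,981 × ¥2.87 = ¥35,034.20.
Line 4 (4887.67, Bralara, 1,246 kg, ¥138,592.58):
Base rate for 4887.67 is ¥3.03/kg.
Duty = 1,246 × ¥3.03 = ¥3,775.38.
Total = ¥0.00 + ¥285,880.05 + ¥35,034.20 + ¥3,775.38 = ¥324,689.63.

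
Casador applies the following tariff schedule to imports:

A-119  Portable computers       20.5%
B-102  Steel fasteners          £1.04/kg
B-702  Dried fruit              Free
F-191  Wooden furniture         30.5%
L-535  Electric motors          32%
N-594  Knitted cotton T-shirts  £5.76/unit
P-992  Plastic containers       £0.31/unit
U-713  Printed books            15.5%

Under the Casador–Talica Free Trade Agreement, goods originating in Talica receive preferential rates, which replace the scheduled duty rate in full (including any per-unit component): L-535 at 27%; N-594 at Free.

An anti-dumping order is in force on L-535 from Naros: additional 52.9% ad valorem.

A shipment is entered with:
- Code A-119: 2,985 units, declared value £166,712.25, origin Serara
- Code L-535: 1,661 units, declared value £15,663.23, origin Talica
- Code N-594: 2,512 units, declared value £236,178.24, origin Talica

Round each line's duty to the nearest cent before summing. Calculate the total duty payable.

£38,405.08

Line 1 (A-119, Serara, 2,985 units, £166,712.25):
Base rate for A-119 is 20.5%.
Duty = £166,712.25 × 20.5% = £34,176.01.
Line 2 (L-535, Talica, 1,661 units, £15,663.23):
Base rate for L-535 is 32%.
Origin Talica qualifies under the Casador–Talica agreement and L-535 is covered: preferential rate 27% applies instead.
The additional-duty order on L-535 targets Naros, not Talica; it does not apply.
Duty = £15,663.23 × 27% = £4,229.07.
Line 3 (N-594, Talica, 2,512 units, £236,178.24):
Base rate for N-594 is £5.76/unit.
Origin Talica qualifies under the Casador–Talica agreement and N-594 is covered: preferential rate Free applies instead.
Duty = £236,178.24 × 0% = £0.00.
Total = £34,176.01 + £4,229.07 + £0.00 = £38,405.08.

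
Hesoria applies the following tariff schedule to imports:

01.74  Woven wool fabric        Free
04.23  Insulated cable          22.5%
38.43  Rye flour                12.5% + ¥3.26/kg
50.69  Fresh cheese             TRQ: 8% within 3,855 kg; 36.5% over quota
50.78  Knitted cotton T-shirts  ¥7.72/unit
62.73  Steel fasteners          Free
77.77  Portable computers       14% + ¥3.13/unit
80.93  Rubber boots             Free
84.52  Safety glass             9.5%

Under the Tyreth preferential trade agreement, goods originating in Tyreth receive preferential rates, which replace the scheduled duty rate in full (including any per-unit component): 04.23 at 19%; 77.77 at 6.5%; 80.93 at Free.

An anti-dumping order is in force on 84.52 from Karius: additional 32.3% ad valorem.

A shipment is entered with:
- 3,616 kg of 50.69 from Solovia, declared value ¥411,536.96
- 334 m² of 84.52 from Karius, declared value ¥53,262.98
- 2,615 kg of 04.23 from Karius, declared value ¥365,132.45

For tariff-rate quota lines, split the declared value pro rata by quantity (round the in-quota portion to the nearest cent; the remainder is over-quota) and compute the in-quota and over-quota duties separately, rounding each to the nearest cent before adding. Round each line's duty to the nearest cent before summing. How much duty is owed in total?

¥137,341.69

Line 1 (50.69, Solovia, 3,616 kg, ¥411,536.96):
Code 50.69 is under a tariff-rate quota (threshold 3,855 kg). Quantity 3,616 kg is within the quota, so the in-quota rate 8% applies to the full value.
Duty = ¥411,536.96 × 8% = ¥32,922.96.
Line 2 (84.52, Karius, 334 m², ¥53,262.98):
Base rate for 84.52 is 9.5%.
Additional duty on 84.52 from Karius: +32.3%. Applied ad valorem rate: 9.5% + 32.3% = 41.8%.
Duty = ¥53,262.98 × 41.8% = ¥22,263.93.
Line 3 (04.23, Karius, 2,615 kg, ¥365,132.45):
Base rate for 04.23 is 22.5%.
04.23 has an FTA preferential rate, but origin Karius is not Tyreth; base rate stands.
Duty = ¥365,132.45 × 22.5% = ¥82,154.80.
Total = ¥32,922.96 + ¥22,263.93 + ¥82,154.80 = ¥137,341.69.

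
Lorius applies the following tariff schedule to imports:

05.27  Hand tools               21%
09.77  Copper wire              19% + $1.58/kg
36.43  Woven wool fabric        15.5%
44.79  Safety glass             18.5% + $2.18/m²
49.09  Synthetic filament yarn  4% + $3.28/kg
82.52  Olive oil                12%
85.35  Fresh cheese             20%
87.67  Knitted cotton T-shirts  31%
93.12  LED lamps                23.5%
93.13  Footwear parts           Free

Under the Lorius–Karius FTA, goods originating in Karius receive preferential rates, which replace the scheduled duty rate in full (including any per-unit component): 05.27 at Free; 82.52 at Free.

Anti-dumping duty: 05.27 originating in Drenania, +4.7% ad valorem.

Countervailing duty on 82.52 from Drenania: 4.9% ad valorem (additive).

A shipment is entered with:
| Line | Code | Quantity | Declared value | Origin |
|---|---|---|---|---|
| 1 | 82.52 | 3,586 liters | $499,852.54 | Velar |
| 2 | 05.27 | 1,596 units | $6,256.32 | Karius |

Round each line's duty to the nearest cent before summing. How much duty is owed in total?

Line 1 (82.52, Velar, 3,586 liters, $499,852.54):
Base rate for 82.52 is 12%.
82.52 has an FTA preferential rate, but origin Velar is not Karius; base rate stands.
The additional-duty order on 82.52 targets Drenania, not Velar; it does not apply.
Duty = $499,852.54 × 12% = $59,982.30.
Line 2 (05.27, Karius, 1,596 units, $6,256.32):
Base rate for 05.27 is 21%.
Origin Karius qualifies under the Lorius–Karius agreement and 05.27 is covered: preferential rate Free applies instead.
The additional-duty order on 05.27 targets Drenania, not Karius; it does not apply.
Duty = $6,256.32 × 0% = $0.00.
Total = $59,982.30 + $0.00 = $59,982.30.

$59,982.30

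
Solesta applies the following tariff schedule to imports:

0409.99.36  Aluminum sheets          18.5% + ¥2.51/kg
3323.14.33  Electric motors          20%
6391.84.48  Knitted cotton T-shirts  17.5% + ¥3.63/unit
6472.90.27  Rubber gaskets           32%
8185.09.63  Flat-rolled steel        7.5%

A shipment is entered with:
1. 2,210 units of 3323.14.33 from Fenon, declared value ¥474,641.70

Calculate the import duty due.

¥94,928.34

Line 1 (3323.14.33, Fenon, 2,210 units, ¥474,641.70):
Base rate for 3323.14.33 is 20%.
Duty = ¥474,641.70 × 20% = ¥94,928.34.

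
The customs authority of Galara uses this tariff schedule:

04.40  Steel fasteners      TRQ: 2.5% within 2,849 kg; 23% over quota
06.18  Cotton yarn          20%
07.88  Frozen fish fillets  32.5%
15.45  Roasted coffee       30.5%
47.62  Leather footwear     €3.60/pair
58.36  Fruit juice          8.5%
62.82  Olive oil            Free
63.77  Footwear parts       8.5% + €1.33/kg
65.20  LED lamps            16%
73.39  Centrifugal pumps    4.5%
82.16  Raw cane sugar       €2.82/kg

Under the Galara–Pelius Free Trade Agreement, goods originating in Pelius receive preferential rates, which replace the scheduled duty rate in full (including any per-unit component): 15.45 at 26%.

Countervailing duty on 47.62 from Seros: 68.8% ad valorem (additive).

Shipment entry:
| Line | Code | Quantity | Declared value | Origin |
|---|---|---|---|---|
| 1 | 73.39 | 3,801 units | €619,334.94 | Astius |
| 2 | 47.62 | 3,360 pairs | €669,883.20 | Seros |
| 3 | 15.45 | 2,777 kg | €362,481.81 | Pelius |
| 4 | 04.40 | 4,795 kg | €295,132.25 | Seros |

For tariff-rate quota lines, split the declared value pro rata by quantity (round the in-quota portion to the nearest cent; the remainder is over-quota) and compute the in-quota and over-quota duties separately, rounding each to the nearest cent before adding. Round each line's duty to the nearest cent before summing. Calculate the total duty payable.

€627,023.43

Line 1 (73.39, Astius, 3,801 units, €619,334.94):
Base rate for 73.39 is 4.5%.
Duty = €619,334.94 × 4.5% = €27,870.07.
Line 2 (47.62, Seros, 3,360 pairs, €669,883.20):
Base rate for 47.62 is €3.60/pair.
Additional duty on 47.62 from Seros: +68.8% ad valorem. Applied ad valorem rate = 68.8%.
Duty = €669,883.20 × 68.8% + 3,360 × €3.60 = €472,975.64.
Line 3 (15.45, Pelius, 2,777 kg, €362,481.81):
Base rate for 15.45 is 30.5%.
Origin Pelius qualifies under the Galara–Pelius agreement and 15.45 is covered: preferential rate 26% applies instead.
Duty = €362,481.81 × 26% = €94,245.27.
Line 4 (04.40, Seros, 4,795 kg, €295,132.25):
Code 04.40 is under a tariff-rate quota (threshold 2,849 kg). In-quota: 2,849 kg at 2.5%; over-quota: 1,946 kg at 23%.
Pro-rata value split: in-quota = €295,132.25 × 2,849/4,795 = €175,355.95; over-quota = €295,132.25 − €175,355.95 = €119,776.30.
In-quota duty = €175,355.95 × 2.5% = €4,383.90. Over-quota duty = €119,776.30 × 23% = €27,548.55.
Line duty = €4,383.90 + €27,548.55 = €31,932.45.
Total = €27,870.07 + €472,975.64 + €94,245.27 + €31,932.45 = €627,023.43.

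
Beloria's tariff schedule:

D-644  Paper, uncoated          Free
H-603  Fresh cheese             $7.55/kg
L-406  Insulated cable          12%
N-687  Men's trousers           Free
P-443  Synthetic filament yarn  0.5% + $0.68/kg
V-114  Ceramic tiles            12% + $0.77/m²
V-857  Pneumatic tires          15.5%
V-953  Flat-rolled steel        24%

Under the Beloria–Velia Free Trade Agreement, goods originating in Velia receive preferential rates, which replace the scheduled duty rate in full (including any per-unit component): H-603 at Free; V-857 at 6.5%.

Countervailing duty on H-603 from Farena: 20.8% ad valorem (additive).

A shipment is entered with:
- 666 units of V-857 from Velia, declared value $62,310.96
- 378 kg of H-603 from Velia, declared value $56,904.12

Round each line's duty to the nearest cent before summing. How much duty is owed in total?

Line 1 (V-857, Velia, 666 units, $62,310.96):
Base rate for V-857 is 15.5%.
Origin Velia qualifies under the Beloria–Velia agreement and V-857 is covered: preferential rate 6.5% applies instead.
Duty = $62,310.96 × 6.5% = $4,050.21.
Line 2 (H-603, Velia, 378 kg, $56,904.12):
Base rate for H-603 is $7.55/kg.
Origin Velia qualifies under the Beloria–Velia agreement and H-603 is covered: preferential rate Free applies instead.
The additional-duty order on H-603 targets Farena, not Velia; it does not apply.
Duty = $56,904.12 × 0% = $0.00.
Total = $4,050.21 + $0.00 = $4,050.21.

$4,050.21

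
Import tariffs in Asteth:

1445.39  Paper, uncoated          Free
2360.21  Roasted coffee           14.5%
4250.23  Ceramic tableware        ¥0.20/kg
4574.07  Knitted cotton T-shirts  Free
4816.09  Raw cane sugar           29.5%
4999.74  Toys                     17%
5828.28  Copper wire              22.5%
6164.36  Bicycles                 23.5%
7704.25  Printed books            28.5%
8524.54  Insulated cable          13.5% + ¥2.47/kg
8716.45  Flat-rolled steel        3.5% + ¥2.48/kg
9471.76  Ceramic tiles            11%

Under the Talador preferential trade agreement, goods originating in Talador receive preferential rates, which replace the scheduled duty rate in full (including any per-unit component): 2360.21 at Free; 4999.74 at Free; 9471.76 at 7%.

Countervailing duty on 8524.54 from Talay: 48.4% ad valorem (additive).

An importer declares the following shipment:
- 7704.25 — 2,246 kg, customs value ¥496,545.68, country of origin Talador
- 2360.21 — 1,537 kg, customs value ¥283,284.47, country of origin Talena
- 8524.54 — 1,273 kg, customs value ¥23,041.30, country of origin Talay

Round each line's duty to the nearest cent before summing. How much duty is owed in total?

¥199,998.64

Line 1 (7704.25, Talador, 2,246 kg, ¥496,545.68):
Base rate for 7704.25 is 28.5%.
Origin Talador is the FTA partner but 7704.25 is not on the preference list; base rate stands.
Duty = ¥496,545.68 × 28.5% = ¥141,515.52.
Line 2 (2360.21, Talena, 1,537 kg, ¥283,284.47):
Base rate for 2360.21 is 14.5%.
2360.21 has an FTA preferential rate, but origin Talena is not Talador; base rate stands.
Duty = ¥283,284.47 × 14.5% = ¥41,076.25.
Line 3 (8524.54, Talay, 1,273 kg, ¥23,041.30):
Base rate for 8524.54 is 13.5% + ¥2.47/kg.
Additional duty on 8524.54 from Talay: +48.4%. Applied ad valorem rate: 13.5% + 48.4% = 61.9%.
Duty = ¥23,041.30 × 61.9% + 1,273 × ¥2.47 = ¥17,406.87.
Total = ¥141,515.52 + ¥41,076.25 + ¥17,406.87 = ¥199,998.64.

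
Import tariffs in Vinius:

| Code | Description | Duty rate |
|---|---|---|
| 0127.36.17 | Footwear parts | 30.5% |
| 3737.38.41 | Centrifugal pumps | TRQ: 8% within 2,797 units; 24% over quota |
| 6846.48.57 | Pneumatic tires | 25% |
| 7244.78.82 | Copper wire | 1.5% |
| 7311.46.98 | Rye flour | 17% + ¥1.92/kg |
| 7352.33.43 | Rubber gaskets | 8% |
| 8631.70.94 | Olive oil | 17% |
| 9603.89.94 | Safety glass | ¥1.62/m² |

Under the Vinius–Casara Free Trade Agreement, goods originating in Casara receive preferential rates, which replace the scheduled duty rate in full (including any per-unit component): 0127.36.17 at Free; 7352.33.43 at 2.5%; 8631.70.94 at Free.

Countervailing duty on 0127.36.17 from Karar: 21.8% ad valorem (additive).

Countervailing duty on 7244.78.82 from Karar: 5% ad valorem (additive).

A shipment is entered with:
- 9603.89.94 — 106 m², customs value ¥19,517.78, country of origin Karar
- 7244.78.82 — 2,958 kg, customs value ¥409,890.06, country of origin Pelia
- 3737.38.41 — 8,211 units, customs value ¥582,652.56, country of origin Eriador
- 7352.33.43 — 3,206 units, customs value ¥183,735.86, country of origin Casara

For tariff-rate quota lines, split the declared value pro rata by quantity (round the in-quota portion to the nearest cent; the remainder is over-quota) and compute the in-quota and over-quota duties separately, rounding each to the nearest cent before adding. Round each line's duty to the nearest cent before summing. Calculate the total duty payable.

¥118,994.07

Line 1 (9603.89.94, Karar, 106 m², ¥19,517.78):
Base rate for 9603.89.94 is ¥1.62/m².
Duty = 106 × ¥1.62 = ¥171.72.
Line 2 (7244.78.82, Pelia, 2,958 kg, ¥409,890.06):
Base rate for 7244.78.82 is 1.5%.
The additional-duty order on 7244.78.82 targets Karar, not Pelia; it does not apply.
Duty = ¥409,890.06 × 1.5% = ¥6,148.35.
Line 3 (3737.38.41, Eriador, 8,211 units, ¥582,652.56):
Code 3737.38.41 is under a tariff-rate quota (threshold 2,797 units). In-quota: 2,797 units at 8%; over-quota: 5,414 units at 24%.
Pro-rata value split: in-quota = ¥582,652.56 × 2,797/8,211 = ¥198,475.12; over-quota = ¥582,652.56 − ¥198,475.12 = ¥384,177.44.
In-quota duty = ¥198,475.12 × 8% = ¥15,878.01. Over-quota duty = ¥384,177.44 × 24% = ¥92,202.59.
Line duty = ¥15,878.01 + ¥92,202.59 = ¥108,080.60.
Line 4 (7352.33.43, Casara, 3,206 units, ¥183,735.86):
Base rate for 7352.33.43 is 8%.
Origin Casara qualifies under the Vinius–Casara agreement and 7352.33.43 is covered: preferential rate 2.5% applies instead.
Duty = ¥183,735.86 × 2.5% = ¥4,593.40.
Total = ¥171.72 + ¥6,148.35 + ¥108,080.60 + ¥4,593.40 = ¥118,994.07.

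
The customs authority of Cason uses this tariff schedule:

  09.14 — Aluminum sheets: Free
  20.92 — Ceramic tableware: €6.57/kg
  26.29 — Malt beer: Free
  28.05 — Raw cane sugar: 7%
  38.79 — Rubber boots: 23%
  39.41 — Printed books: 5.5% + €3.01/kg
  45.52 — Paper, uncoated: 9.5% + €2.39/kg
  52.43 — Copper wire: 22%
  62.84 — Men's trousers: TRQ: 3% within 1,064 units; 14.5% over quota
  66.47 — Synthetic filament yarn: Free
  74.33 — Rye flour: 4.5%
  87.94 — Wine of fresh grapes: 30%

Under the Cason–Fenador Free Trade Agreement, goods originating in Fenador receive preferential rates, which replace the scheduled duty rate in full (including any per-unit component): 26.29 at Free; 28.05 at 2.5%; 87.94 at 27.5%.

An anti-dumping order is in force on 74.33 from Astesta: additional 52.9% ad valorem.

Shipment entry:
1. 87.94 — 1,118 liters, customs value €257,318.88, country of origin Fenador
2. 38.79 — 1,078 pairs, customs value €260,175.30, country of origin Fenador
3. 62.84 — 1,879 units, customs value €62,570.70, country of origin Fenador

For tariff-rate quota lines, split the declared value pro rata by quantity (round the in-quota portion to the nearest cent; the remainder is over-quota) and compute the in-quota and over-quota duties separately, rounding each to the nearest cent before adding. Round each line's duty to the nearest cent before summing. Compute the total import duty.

Line 1 (87.94, Fenador, 1,118 liters, €257,318.88):
Base rate for 87.94 is 30%.
Origin Fenador qualifies under the Cason–Fenador agreement and 87.94 is covered: preferential rate 27.5% applies instead.
Duty = €257,318.88 × 27.5% = €70,762.69.
Line 2 (38.79, Fenador, 1,078 pairs, €260,175.30):
Base rate for 38.79 is 23%.
Origin Fenador is the FTA partner but 38.79 is not on the preference list; base rate stands.
Duty = €260,175.30 × 23% = €59,840.32.
Line 3 (62.84, Fenador, 1,879 units, €62,570.70):
Code 62.84 is under a tariff-rate quota (threshold 1,064 units). In-quota: 1,064 units at 3%; over-quota: 815 units at 14.5%.
Pro-rata value split: in-quota = €62,570.70 × 1,064/1,879 = €35,431.20; over-quota = €62,570.70 − €35,431.20 = €27,139.50.
In-quota duty = €35,431.20 × 3% = €1,062.94. Over-quota duty = €27,139.50 × 14.5% = €3,935.23.
Line duty = €1,062.94 + €3,935.23 = €4,998.17.
Total = €70,762.69 + €59,840.32 + €4,998.17 = €135,601.18.

€135,601.18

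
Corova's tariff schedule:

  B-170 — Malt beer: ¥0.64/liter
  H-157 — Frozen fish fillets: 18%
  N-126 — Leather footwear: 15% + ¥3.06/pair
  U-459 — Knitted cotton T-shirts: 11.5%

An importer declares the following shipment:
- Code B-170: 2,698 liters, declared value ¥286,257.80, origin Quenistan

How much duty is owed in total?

Line 1 (B-170, Quenistan, 2,698 liters, ¥286,257.80):
Base rate for B-170 is ¥0.64/liter.
Duty = 2,698 × ¥0.64 = ¥1,726.72.

¥1,726.72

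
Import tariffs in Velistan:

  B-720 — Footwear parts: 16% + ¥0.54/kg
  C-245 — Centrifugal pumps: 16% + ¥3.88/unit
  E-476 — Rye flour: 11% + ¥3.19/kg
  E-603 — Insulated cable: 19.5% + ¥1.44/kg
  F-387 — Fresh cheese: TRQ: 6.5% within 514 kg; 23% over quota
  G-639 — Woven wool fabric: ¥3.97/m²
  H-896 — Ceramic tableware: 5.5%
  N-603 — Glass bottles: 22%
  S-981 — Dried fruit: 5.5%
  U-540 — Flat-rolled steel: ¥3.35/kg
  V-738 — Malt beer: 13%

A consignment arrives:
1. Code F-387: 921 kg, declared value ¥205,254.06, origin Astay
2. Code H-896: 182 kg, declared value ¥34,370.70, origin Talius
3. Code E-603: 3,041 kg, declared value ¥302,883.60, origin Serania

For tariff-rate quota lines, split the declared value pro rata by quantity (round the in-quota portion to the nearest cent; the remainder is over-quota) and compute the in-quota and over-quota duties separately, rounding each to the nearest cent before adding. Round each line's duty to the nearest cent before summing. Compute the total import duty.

¥93,639.40

Line 1 (F-387, Astay, 921 kg, ¥205,254.06):
Code F-387 is under a tariff-rate quota (threshold 514 kg). In-quota: 514 kg at 6.5%; over-quota: 407 kg at 23%.
Pro-rata value split: in-quota = ¥205,254.06 × 514/921 = ¥114,550.04; over-quota = ¥205,254.06 − ¥114,550.04 = ¥90,704.02.
In-quota duty = ¥114,550.04 × 6.5% = ¥7,445.75. Over-quota duty = ¥90,704.02 × 23% = ¥20,861.92.
Line duty = ¥7,445.75 + ¥20,861.92 = ¥28,307.67.
Line 2 (H-896, Talius, 182 kg, ¥34,370.70):
Base rate for H-896 is 5.5%.
Duty = ¥34,370.70 × 5.5% = ¥1,890.39.
Line 3 (E-603, Serania, 3,041 kg, ¥302,883.60):
Base rate for E-603 is 19.5% + ¥1.44/kg.
Duty = ¥302,883.60 × 19.5% + 3,041 × ¥1.44 = ¥63,441.34.
Total = ¥28,307.67 + ¥1,890.39 + ¥63,441.34 = ¥93,639.40.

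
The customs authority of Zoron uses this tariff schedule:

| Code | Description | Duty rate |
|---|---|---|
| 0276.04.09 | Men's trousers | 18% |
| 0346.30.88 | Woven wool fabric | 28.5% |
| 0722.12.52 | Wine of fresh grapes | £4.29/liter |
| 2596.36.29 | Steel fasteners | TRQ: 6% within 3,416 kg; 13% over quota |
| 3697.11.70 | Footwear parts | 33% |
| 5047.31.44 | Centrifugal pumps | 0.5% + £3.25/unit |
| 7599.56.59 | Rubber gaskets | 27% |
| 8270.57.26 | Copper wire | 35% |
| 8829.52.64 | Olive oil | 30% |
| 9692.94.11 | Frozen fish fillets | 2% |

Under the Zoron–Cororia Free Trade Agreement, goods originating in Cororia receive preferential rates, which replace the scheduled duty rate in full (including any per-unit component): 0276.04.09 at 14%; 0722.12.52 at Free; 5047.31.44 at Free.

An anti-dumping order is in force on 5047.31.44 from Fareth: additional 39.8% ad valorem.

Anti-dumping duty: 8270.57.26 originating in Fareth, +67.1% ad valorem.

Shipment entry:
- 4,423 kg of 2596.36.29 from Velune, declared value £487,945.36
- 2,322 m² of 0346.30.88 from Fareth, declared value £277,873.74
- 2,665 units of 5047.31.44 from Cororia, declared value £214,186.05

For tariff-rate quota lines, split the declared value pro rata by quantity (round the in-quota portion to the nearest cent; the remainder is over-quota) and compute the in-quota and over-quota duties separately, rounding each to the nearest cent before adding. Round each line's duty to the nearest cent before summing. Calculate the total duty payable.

£116,247.20

Line 1 (2596.36.29, Velune, 4,423 kg, £487,945.36):
Code 2596.36.29 is under a tariff-rate quota (threshold 3,416 kg). In-quota: 3,416 kg at 6%; over-quota: 1,007 kg at 13%.
Pro-rata value split: in-quota = £487,945.36 × 3,416/4,423 = £376,853.12; over-quota = £487,945.36 − £376,853.12 = £111,092.24.
In-quota duty = £376,853.12 × 6% = £22,611.19. Over-quota duty = £111,092.24 × 13% = £14,441.99.
Line duty = £22,611.19 + £14,441.99 = £37,053.18.
Line 2 (0346.30.88, Fareth, 2,322 m², £277,873.74):
Base rate for 0346.30.88 is 28.5%.
Duty = £277,873.74 × 28.5% = £79,194.02.
Line 3 (5047.31.44, Cororia, 2,665 units, £214,186.05):
Base rate for 5047.31.44 is 0.5% + £3.25/unit.
Origin Cororia qualifies under the Zoron–Cororia agreement and 5047.31.44 is covered: preferential rate Free applies instead.
The additional-duty order on 5047.31.44 targets Fareth, not Cororia; it does not apply.
Duty = £214,186.05 × 0% = £0.00.
Total = £37,053.18 + £79,194.02 + £0.00 = £116,247.20.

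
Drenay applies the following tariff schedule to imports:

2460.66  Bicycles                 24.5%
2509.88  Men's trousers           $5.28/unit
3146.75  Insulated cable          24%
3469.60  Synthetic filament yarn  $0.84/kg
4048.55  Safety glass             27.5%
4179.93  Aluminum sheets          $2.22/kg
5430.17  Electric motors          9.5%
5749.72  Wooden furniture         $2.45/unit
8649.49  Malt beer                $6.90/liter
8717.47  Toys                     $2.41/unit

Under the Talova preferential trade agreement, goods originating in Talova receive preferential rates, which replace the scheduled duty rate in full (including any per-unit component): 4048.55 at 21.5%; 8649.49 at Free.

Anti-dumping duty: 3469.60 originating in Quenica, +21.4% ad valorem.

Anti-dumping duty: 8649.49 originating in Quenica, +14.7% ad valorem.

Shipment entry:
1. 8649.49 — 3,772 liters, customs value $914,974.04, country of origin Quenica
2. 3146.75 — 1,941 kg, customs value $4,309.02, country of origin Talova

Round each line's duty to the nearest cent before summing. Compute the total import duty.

$161,562.14

Line 1 (8649.49, Quenica, 3,772 liters, $914,974.04):
Base rate for 8649.49 is $6.90/liter.
8649.49 has an FTA preferential rate, but origin Quenica is not Talova; base rate stands.
Additional duty on 8649.49 from Quenica: +14.7% ad valorem. Applied ad valorem rate = 14.7%.
Duty = $914,974.04 × 14.7% + 3,772 × $6.90 = $160,527.98.
Line 2 (3146.75, Talova, 1,941 kg, $4,309.02):
Base rate for 3146.75 is 24%.
Origin Talova is the FTA partner but 3146.75 is not on the preference list; base rate stands.
Duty = $4,309.02 × 24% = $1,034.16.
Total = $160,527.98 + $1,034.16 = $161,562.14.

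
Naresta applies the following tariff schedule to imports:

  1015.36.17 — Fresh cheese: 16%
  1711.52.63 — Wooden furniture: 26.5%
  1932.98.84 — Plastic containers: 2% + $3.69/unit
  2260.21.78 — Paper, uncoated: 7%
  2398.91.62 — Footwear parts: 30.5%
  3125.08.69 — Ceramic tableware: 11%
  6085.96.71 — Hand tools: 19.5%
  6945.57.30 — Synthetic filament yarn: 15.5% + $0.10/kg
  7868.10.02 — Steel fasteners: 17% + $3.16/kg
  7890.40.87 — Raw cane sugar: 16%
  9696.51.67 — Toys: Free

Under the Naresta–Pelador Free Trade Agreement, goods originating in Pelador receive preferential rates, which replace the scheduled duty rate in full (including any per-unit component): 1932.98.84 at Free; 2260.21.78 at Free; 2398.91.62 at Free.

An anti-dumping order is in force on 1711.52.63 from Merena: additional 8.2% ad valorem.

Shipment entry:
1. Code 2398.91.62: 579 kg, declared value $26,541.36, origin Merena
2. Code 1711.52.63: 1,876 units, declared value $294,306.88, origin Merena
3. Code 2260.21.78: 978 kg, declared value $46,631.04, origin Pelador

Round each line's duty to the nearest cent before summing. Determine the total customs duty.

Line 1 (2398.91.62, Merena, 579 kg, $26,541.36):
Base rate for 2398.91.62 is 30.5%.
2398.91.62 has an FTA preferential rate, but origin Merena is not Pelador; base rate stands.
Duty = $26,541.36 × 30.5% = $8,095.11.
Line 2 (1711.52.63, Merena, 1,876 units, $294,306.88):
Base rate for 1711.52.63 is 26.5%.
Additional duty on 1711.52.63 from Merena: +8.2%. Applied ad valorem rate: 26.5% + 8.2% = 34.7%.
Duty = $294,306.88 × 34.7% = $102,124.49.
Line 3 (2260.21.78, Pelador, 978 kg, $46,631.04):
Base rate for 2260.21.78 is 7%.
Origin Pelador qualifies under the Naresta–Pelador agreement and 2260.21.78 is covered: preferential rate Free applies instead.
Duty = $46,631.04 × 0% = $0.00.
Total = $8,095.11 + $102,124.49 + $0.00 = $110,219.60.

$110,219.60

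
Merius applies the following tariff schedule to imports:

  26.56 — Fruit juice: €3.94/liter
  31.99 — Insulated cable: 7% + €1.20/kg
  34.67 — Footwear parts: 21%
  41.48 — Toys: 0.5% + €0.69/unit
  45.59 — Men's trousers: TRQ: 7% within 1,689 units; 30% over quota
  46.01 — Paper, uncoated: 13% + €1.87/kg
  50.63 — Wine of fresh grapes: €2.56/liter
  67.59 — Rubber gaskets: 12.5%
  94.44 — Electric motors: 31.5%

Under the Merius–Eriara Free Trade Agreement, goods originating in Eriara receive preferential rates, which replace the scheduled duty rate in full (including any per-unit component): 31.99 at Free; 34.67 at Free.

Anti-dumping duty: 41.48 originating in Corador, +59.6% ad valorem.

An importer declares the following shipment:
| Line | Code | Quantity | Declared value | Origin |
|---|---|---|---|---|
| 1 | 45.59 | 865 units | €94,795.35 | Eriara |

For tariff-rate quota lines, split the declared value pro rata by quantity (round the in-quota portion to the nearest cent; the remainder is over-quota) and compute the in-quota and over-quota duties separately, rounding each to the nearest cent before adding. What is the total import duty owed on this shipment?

€6,635.67

Line 1 (45.59, Eriara, 865 units, €94,795.35):
Code 45.59 is under a tariff-rate quota (threshold 1,689 units). Quantity 865 units is within the quota, so the in-quota rate 7% applies to the full value.
Duty = €94,795.35 × 7% = €6,635.67.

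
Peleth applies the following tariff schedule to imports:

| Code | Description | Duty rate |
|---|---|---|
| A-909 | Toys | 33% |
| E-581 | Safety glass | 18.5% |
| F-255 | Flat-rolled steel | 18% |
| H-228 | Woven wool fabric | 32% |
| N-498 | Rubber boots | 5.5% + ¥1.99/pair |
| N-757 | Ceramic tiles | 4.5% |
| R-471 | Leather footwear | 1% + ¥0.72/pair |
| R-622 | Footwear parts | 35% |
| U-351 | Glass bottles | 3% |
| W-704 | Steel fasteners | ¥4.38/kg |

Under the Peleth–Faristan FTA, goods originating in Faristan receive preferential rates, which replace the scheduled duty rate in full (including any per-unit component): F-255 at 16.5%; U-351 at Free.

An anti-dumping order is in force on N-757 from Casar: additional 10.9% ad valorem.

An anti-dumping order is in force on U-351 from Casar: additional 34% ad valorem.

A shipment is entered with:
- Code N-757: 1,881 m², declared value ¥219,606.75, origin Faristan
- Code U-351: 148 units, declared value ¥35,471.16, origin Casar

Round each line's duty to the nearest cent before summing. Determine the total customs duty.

¥23,006.63

Line 1 (N-757, Faristan, 1,881 m², ¥219,606.75):
Base rate for N-757 is 4.5%.
Origin Faristan is the FTA partner but N-757 is not on the preference list; base rate stands.
The additional-duty order on N-757 targets Casar, not Faristan; it does not apply.
Duty = ¥219,606.75 × 4.5% = ¥9,882.30.
Line 2 (U-351, Casar, 148 units, ¥35,471.16):
Base rate for U-351 is 3%.
U-351 has an FTA preferential rate, but origin Casar is not Faristan; base rate stands.
Additional duty on U-351 from Casar: +34%. Applied ad valorem rate: 3% + 34% = 37%.
Duty = ¥35,471.16 × 37% = ¥13,124.33.
Total = ¥9,882.30 + ¥13,124.33 = ¥23,006.63.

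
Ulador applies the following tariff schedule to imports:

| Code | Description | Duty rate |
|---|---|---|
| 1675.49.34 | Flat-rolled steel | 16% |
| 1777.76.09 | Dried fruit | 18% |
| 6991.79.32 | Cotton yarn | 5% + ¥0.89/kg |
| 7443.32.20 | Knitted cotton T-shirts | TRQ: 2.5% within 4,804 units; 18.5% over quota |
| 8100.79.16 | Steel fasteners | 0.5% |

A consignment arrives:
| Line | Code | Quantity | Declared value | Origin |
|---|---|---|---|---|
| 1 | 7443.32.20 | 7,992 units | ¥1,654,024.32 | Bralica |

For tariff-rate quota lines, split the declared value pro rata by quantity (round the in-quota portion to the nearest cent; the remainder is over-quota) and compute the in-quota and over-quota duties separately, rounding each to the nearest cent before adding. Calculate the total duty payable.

Line 1 (7443.32.20, Bralica, 7,992 units, ¥1,654,024.32):
Code 7443.32.20 is under a tariff-rate quota (threshold 4,804 units). In-quota: 4,804 units at 2.5%; over-quota: 3,188 units at 18.5%.
Pro-rata value split: in-quota = ¥1,654,024.32 × 4,804/7,992 = ¥994,235.84; over-quota = ¥1,654,024.32 − ¥994,235.84 = ¥659,788.48.
In-quota duty = ¥994,235.84 × 2.5% = ¥24,855.90. Over-quota duty = ¥659,788.48 × 18.5% = ¥122,060.87.
Line duty = ¥24,855.90 + ¥122,060.87 = ¥146,916.77.

¥146,916.77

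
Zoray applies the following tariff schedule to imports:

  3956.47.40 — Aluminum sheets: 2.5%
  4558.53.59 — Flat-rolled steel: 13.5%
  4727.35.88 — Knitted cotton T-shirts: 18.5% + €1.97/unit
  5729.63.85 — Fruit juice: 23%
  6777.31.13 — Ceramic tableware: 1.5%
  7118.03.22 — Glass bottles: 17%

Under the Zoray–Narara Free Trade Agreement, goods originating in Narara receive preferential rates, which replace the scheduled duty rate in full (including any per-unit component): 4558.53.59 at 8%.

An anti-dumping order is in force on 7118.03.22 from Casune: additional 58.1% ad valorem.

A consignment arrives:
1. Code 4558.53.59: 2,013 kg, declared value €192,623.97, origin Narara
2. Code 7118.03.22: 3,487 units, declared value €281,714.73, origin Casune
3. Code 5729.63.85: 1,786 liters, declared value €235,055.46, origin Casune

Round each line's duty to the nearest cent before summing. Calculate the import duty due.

Line 1 (4558.53.59, Narara, 2,013 kg, €192,623.97):
Base rate for 4558.53.59 is 13.5%.
Origin Narara qualifies under the Zoray–Narara agreement and 4558.53.59 is covered: preferential rate 8% applies instead.
Duty = €192,623.97 × 8% = €15,409.92.
Line 2 (7118.03.22, Casune, 3,487 units, €281,714.73):
Base rate for 7118.03.22 is 17%.
Additional duty on 7118.03.22 from Casune: +58.1%. Applied ad valorem rate: 17% + 58.1% = 75.1%.
Duty = €281,714.73 × 75.1% = €211,567.76.
Line 3 (5729.63.85, Casune, 1,786 liters, €235,055.46):
Base rate for 5729.63.85 is 23%.
Duty = €235,055.46 × 23% = €54,062.76.
Total = €15,409.92 + €211,567.76 + €54,062.76 = €281,040.44.

€281,040.44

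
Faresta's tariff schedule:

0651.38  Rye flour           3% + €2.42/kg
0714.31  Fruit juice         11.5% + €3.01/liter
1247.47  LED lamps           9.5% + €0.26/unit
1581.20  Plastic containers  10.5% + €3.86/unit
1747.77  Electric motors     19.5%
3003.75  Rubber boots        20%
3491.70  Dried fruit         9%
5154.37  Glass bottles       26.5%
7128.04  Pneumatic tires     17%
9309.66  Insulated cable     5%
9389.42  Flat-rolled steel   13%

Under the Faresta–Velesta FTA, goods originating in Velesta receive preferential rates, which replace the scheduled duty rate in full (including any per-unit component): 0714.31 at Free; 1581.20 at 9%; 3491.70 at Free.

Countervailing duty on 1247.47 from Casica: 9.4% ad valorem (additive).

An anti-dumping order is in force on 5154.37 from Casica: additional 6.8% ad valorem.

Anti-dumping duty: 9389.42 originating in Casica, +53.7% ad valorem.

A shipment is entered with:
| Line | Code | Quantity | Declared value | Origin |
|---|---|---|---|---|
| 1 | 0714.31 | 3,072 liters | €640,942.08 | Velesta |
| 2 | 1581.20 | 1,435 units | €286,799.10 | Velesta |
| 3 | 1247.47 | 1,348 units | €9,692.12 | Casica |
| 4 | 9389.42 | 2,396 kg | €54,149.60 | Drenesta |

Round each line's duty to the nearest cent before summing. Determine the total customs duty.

€35,033.66

Line 1 (0714.31, Velesta, 3,072 liters, €640,942.08):
Base rate for 0714.31 is 11.5% + €3.01/liter.
Origin Velesta qualifies under the Faresta–Velesta agreement and 0714.31 is covered: preferential rate Free applies instead.
Duty = €640,942.08 × 0% = €0.00.
Line 2 (1581.20, Velesta, 1,435 units, €286,799.10):
Base rate for 1581.20 is 10.5% + €3.86/unit.
Origin Velesta qualifies under the Faresta–Velesta agreement and 1581.20 is covered: preferential rate 9% applies instead.
Duty = €286,799.10 × 9% = €25,811.92.
Line 3 (1247.47, Casica, 1,348 units, €9,692.12):
Base rate for 1247.47 is 9.5% + €0.26/unit.
Additional duty on 1247.47 from Casica: +9.4%. Applied ad valorem rate: 9.5% + 9.4% = 18.9%.
Duty = €9,692.12 × 18.9% + 1,348 × €0.26 = €2,182.29.
Line 4 (9389.42, Drenesta, 2,396 kg, €54,149.60):
Base rate for 9389.42 is 13%.
The additional-duty order on 9389.42 targets Casica, not Drenesta; it does not apply.
Duty = €54,149.60 × 13% = €7,039.45.
Total = €0.00 + €25,811.92 + €2,182.29 + €7,039.45 = €35,033.66.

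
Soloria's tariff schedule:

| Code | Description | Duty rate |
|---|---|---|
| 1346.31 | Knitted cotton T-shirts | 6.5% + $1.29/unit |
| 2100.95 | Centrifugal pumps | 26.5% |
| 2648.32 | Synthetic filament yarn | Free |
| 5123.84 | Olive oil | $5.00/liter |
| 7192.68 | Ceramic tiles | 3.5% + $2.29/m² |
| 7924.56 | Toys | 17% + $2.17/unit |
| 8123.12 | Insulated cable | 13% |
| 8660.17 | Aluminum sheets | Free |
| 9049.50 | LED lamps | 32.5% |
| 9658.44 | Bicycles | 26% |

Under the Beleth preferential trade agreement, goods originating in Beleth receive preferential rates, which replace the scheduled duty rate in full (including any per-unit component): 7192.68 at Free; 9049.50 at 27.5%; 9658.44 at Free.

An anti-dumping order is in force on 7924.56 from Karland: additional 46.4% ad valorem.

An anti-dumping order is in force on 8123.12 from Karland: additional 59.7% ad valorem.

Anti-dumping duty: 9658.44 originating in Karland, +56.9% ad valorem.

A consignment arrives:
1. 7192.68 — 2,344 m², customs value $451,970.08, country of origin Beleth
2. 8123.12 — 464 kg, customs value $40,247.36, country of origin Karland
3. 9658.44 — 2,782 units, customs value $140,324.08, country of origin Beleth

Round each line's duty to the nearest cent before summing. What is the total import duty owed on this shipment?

Line 1 (7192.68, Beleth, 2,344 m², $451,970.08):
Base rate for 7192.68 is 3.5% + $2.29/m².
Origin Beleth qualifies under the Soloria–Beleth agreement and 7192.68 is covered: preferential rate Free applies instead.
Duty = $451,970.08 × 0% = $0.00.
Line 2 (8123.12, Karland, 464 kg, $40,247.36):
Base rate for 8123.12 is 13%.
Additional duty on 8123.12 from Karland: +59.7%. Applied ad valorem rate: 13% + 59.7% = 72.7%.
Duty = $40,247.36 × 72.7% = $29,259.83.
Line 3 (9658.44, Beleth, 2,782 units, $140,324.08):
Base rate for 9658.44 is 26%.
Origin Beleth qualifies under the Soloria–Beleth agreement and 9658.44 is covered: preferential rate Free applies instead.
The additional-duty order on 9658.44 targets Karland, not Beleth; it does not apply.
Duty = $140,324.08 × 0% = $0.00.
Total = $0.00 + $29,259.83 + $0.00 = $29,259.83.

$29,259.83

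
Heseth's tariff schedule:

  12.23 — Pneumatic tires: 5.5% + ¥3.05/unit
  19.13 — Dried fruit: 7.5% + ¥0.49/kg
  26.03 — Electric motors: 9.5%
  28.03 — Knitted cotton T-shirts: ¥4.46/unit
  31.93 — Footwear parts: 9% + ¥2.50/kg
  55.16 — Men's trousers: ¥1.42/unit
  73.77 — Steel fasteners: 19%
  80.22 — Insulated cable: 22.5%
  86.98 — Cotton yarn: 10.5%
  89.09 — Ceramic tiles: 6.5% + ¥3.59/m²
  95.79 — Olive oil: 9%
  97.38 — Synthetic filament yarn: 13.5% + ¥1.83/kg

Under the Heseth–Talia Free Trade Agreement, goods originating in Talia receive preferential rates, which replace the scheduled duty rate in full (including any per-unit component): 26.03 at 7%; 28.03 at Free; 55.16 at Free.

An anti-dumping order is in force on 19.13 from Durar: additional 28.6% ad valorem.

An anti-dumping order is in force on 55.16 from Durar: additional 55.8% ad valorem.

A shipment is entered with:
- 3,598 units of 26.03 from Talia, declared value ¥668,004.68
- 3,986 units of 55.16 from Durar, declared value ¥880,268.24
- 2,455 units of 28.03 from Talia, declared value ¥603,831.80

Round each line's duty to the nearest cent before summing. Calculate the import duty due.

Line 1 (26.03, Talia, 3,598 units, ¥668,004.68):
Base rate for 26.03 is 9.5%.
Origin Talia qualifies under the Heseth–Talia agreement and 26.03 is covered: preferential rate 7% applies instead.
Duty = ¥668,004.68 × 7% = ¥46,760.33.
Line 2 (55.16, Durar, 3,986 units, ¥880,268.24):
Base rate for 55.16 is ¥1.42/unit.
55.16 has an FTA preferential rate, but origin Durar is not Talia; base rate stands.
Additional duty on 55.16 from Durar: +55.8% ad valorem. Applied ad valorem rate = 55.8%.
Duty = ¥880,268.24 × 55.8% + 3,986 × ¥1.42 = ¥496,849.80.
Line 3 (28.03, Talia, 2,455 units, ¥603,831.80):
Base rate for 28.03 is ¥4.46/unit.
Origin Talia qualifies under the Heseth–Talia agreement and 28.03 is covered: preferential rate Free applies instead.
Duty = ¥603,831.80 × 0% = ¥0.00.
Total = ¥46,760.33 + ¥496,849.80 + ¥0.00 = ¥543,610.13.

¥543,610.13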